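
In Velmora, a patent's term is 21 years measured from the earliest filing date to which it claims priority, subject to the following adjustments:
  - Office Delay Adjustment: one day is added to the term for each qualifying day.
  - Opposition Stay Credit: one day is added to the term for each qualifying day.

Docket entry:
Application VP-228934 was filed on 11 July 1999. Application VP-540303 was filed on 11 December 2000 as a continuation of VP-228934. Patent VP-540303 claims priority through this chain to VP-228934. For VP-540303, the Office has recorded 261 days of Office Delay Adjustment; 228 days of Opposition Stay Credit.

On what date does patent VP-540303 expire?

Earliest priority filing: 11 July 1999.
Base term: 11 July 1999 + 21 years → 11 July 2020.
Office Delay Adjustment: +261 days → 29 March 2021.
Opposition Stay Credit: +228 days → 12 November 2021.

2021-11-12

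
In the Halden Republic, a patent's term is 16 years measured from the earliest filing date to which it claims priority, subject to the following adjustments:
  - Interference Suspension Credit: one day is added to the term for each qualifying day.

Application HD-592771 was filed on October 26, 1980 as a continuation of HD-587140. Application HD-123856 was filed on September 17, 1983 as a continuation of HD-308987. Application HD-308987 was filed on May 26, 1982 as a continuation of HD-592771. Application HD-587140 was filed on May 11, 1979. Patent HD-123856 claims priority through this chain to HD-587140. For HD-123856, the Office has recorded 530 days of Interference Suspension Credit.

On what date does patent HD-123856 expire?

Earliest priority filing: 11 May 1979.
Base term: 11 May 1979 + 16 years → 11 May 1995.
Interference Suspension Credit: +530 days → 22 October 1996.

1996-10-22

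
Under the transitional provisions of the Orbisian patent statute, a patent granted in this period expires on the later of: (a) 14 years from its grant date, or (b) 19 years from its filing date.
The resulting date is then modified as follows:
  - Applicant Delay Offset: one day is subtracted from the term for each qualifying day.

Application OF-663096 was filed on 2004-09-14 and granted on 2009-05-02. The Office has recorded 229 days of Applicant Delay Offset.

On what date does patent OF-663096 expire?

January 28, 2023

(a) grant + 14 years → 2 May 2023.
(b) filing + 19 years → 14 September 2023.
Later of the two: 14 September 2023.
Applicant Delay Offset: −229 days → 28 January 2023.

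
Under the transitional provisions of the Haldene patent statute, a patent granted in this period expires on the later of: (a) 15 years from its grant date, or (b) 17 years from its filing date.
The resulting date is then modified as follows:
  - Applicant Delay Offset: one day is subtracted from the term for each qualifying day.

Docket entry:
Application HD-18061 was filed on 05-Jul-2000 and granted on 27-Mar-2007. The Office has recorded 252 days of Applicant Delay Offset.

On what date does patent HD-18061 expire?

(a) grant + 15 years → 27 March 2022.
(b) filing + 17 years → 5 July 2017.
Later of the two: 27 March 2022.
Applicant Delay Offset: −252 days → 18 July 2021.

July 18, 2021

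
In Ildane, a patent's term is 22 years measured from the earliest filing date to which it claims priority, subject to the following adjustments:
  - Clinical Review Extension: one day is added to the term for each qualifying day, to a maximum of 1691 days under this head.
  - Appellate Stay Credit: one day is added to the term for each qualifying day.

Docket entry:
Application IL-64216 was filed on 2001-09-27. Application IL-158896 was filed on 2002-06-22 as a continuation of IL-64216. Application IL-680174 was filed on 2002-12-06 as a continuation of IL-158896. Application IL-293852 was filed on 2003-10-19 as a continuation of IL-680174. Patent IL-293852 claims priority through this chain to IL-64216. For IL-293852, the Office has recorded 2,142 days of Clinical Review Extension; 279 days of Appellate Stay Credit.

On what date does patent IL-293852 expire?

2029-02-17

Earliest priority filing: 27 September 2001.
Base term: 27 September 2001 + 22 years → 27 September 2023.
Clinical Review Extension: 2142 days claimed exceeds the 1691-day cap, so +1691 days → 14 May 2028.
Appellate Stay Credit: +279 days → 17 February 2029.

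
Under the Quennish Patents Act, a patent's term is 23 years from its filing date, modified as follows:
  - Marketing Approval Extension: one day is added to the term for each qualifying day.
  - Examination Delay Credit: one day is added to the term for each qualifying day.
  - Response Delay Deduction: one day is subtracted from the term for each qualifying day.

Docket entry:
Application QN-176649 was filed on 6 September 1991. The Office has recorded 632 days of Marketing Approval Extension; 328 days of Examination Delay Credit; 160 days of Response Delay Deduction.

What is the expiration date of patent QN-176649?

Base term: filing date + 23 years → 6 September 2014.
Marketing Approval Extension: +632 days → 30 May 2016.
Examination Delay Credit: +328 days → 23 April 2017.
Response Delay Deduction: −160 days → 14 November 2016.

2016-11-14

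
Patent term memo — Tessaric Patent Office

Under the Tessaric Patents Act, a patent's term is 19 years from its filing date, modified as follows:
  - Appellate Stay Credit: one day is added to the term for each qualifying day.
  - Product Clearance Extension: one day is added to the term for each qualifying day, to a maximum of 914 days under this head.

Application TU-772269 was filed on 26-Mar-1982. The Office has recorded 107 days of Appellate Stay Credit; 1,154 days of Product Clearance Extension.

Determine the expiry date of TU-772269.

2004-01-11

Base term: filing date + 19 years → 26 March 2001.
Appellate Stay Credit: +107 days → 11 July 2001.
Product Clearance Extension: 1154 days claimed exceeds the 914-day cap, so +914 days → 11 January 2004.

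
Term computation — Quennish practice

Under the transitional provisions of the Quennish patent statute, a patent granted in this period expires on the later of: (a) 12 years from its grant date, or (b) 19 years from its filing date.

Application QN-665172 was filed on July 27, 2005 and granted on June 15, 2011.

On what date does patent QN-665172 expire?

2024-07-27

(a) grant + 12 years → 15 June 2023.
(b) filing + 19 years → 27 July 2024.
Later of the two: 27 July 2024.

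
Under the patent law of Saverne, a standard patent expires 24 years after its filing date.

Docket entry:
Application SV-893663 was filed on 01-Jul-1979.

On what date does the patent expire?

July 1, 2003

Filing date + 24 years → 1 July 2003.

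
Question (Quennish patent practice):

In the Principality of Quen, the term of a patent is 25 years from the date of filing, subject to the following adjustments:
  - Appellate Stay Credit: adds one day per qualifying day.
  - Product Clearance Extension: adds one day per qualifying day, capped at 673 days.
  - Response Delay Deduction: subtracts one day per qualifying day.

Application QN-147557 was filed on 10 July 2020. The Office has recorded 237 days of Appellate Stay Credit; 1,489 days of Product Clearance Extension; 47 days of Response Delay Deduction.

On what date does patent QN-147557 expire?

November 20, 2047

Base term: filing date + 25 years → 10 July 2045.
Appellate Stay Credit: +237 days → 4 March 2046.
Product Clearance Extension: 1489 days claimed exceeds the 673-day cap, so +673 days → 6 January 2048.
Response Delay Deduction: −47 days → 20 November 2047.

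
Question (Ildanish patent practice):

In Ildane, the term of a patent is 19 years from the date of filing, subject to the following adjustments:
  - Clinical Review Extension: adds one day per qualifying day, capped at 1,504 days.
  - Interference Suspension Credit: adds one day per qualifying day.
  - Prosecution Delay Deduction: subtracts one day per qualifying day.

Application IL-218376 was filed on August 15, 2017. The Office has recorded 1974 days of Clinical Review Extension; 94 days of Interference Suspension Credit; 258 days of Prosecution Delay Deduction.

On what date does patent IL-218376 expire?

2040-04-16

Base term: filing date + 19 years → 15 August 2036.
Clinical Review Extension: 1974 days claimed exceeds the 1504-day cap, so +1504 days → 27 September 2040.
Interference Suspension Credit: +94 days → 30 December 2040.
Prosecution Delay Deduction: −258 days → 16 April 2040.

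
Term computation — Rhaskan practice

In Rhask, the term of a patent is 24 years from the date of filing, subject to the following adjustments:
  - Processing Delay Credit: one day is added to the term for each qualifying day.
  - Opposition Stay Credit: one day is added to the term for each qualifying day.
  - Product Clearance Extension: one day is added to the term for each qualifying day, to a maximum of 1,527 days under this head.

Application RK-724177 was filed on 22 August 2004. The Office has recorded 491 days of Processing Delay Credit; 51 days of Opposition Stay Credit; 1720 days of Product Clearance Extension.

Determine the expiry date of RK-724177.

Base term: filing date + 24 years → 22 August 2028.
Processing Delay Credit: +491 days → 26 December 2029.
Opposition Stay Credit: +51 days → 15 February 2030.
Product Clearance Extension: 1720 days claimed exceeds the 1527-day cap, so +1527 days → 22 April 2034.

April 22, 2034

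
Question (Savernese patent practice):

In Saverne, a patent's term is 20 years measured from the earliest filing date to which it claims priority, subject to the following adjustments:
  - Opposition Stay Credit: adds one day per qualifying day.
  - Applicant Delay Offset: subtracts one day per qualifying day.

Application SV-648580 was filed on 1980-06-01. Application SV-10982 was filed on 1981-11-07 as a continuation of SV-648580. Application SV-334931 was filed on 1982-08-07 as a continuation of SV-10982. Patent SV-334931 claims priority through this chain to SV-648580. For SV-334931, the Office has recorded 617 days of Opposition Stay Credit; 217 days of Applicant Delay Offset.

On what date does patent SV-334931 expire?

July 6, 2001

Earliest priority filing: 1 June 1980.
Base term: 1 June 1980 + 20 years → 1 June 2000.
Opposition Stay Credit: +617 days → 8 February 2002.
Applicant Delay Offset: −217 days → 6 July 2001.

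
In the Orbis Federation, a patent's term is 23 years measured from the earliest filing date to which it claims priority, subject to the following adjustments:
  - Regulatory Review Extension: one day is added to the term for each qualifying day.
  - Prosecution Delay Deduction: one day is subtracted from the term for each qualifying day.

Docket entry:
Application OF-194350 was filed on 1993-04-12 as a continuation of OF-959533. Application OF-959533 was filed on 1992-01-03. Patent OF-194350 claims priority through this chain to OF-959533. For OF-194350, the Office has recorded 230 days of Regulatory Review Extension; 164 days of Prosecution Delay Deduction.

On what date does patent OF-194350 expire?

Earliest priority filing: 3 January 1992.
Base term: 3 January 1992 + 23 years → 3 January 2015.
Regulatory Review Extension: +230 days → 21 August 2015.
Prosecution Delay Deduction: −164 days → 10 March 2015.

March 10, 2015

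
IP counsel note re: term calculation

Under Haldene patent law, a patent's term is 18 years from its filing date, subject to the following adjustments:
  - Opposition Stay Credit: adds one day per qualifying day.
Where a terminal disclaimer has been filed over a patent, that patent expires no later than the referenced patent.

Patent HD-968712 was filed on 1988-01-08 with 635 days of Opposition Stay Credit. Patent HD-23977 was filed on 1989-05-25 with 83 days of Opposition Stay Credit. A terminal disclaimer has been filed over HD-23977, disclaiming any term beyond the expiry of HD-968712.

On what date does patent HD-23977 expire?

Natural term of HD-23977:
  Base: filing + 18 years → 25 May 2007.
  Opposition Stay Credit: +83 days → 16 August 2007.
Expiry of referenced patent HD-968712:
  Base: filing + 18 years → 8 January 2006.
  Opposition Stay Credit: +635 days → 5 October 2007.
Terminal disclaimer: HD-23977 expires on the earlier of 16 August 2007 and 5 October 2007.

August 16, 2007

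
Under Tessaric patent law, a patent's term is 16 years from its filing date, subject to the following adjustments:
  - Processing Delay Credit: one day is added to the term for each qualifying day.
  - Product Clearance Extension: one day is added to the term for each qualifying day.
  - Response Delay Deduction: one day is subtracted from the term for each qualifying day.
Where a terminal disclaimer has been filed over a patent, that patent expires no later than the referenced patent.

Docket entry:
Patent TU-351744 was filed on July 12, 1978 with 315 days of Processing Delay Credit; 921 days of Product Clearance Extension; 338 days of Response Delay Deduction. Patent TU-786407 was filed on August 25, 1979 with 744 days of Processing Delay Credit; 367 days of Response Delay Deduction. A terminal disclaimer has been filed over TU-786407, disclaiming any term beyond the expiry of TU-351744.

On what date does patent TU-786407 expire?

1996-09-05

Natural term of TU-786407:
  Base: filing + 16 years → 25 August 1995.
  Processing Delay Credit: +744 days → 7 September 1997.
  Response Delay Deduction: −367 days → 5 September 1996.
Expiry of referenced patent TU-351744:
  Base: filing + 16 years → 12 July 1994.
  Processing Delay Credit: +315 days → 23 May 1995.
  Product Clearance Extension: +921 days → 29 November 1997.
  Response Delay Deduction: −338 days → 26 December 1996.
Terminal disclaimer: TU-786407 expires on the earlier of 5 September 1996 and 26 December 1996.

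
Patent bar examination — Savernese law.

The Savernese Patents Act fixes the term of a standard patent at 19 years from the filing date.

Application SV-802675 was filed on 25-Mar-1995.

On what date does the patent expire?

Filing date + 19 years → 25 March 2014.

March 25, 2014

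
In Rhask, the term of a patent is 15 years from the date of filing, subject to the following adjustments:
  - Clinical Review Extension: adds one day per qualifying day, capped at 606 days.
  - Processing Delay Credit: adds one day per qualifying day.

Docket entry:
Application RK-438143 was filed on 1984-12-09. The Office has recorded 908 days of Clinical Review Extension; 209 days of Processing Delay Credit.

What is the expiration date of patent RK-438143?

Base term: filing date + 15 years → 9 December 1999.
Clinical Review Extension: 908 days claimed exceeds the 606-day cap, so +606 days → 6 August 2001.
Processing Delay Credit: +209 days → 3 March 2002.

March 3, 2002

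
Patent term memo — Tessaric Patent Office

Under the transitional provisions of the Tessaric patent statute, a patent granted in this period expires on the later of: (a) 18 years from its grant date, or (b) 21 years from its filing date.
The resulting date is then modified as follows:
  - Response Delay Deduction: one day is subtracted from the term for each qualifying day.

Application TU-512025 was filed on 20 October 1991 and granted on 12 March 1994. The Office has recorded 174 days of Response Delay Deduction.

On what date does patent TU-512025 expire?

2012-04-29

(a) grant + 18 years → 12 March 2012.
(b) filing + 21 years → 20 October 2012.
Later of the two: 20 October 2012.
Response Delay Deduction: −174 days → 29 April 2012.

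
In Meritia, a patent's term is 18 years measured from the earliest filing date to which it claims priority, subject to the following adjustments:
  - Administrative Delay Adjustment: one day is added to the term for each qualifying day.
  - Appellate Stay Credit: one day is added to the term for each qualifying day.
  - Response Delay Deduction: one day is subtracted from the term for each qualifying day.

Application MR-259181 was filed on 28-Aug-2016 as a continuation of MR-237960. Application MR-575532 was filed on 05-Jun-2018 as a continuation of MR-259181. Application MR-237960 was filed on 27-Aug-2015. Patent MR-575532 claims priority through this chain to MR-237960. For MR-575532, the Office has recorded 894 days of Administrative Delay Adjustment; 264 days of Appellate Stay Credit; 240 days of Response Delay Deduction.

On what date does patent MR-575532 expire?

Earliest priority filing: 27 August 2015.
Base term: 27 August 2015 + 18 years → 27 August 2033.
Administrative Delay Adjustment: +894 days → 7 February 2036.
Appellate Stay Credit: +264 days → 28 October 2036.
Response Delay Deduction: −240 days → 2 March 2036.

March 2, 2036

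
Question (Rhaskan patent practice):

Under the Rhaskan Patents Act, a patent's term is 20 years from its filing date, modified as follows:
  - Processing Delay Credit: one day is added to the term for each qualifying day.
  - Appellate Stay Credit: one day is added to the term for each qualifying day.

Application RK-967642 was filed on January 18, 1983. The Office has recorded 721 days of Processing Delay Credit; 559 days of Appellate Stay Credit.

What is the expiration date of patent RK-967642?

July 21, 2006

Base term: filing date + 20 years → 18 January 2003.
Processing Delay Credit: +721 days → 8 January 2005.
Appellate Stay Credit: +559 days → 21 July 2006.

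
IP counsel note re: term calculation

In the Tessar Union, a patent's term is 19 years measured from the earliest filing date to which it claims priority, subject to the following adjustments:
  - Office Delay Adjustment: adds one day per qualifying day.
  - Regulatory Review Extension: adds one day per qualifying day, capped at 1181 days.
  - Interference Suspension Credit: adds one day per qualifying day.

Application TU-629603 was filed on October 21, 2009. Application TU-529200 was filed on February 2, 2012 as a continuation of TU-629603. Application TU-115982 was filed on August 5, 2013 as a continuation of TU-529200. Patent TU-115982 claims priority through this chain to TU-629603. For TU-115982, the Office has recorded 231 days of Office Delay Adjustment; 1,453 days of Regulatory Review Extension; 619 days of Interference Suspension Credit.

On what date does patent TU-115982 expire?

May 14, 2034

Earliest priority filing: 21 October 2009.
Base term: 21 October 2009 + 19 years → 21 October 2028.
Office Delay Adjustment: +231 days → 9 June 2029.
Regulatory Review Extension: 1453 days claimed exceeds the 1181-day cap, so +1181 days → 2 September 2032.
Interference Suspension Credit: +619 days → 14 May 2034.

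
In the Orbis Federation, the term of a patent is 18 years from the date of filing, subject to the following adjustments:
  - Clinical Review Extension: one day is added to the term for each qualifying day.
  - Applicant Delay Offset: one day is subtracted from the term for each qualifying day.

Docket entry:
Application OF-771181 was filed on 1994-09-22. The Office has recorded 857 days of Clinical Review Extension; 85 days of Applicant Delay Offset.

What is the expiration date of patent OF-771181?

Base term: filing date + 18 years → 22 September 2012.
Clinical Review Extension: +857 days → 27 January 2015.
Applicant Delay Offset: −85 days → 3 November 2014.

November 3, 2014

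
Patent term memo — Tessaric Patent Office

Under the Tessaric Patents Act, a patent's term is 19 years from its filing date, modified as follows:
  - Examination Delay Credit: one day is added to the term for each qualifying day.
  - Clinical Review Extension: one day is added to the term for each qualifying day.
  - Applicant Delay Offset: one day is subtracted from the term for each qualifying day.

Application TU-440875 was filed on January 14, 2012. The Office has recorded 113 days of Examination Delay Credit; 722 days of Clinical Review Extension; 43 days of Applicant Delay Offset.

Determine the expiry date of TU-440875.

2033-03-16

Base term: filing date + 19 years → 14 January 2031.
Examination Delay Credit: +113 days → 7 May 2031.
Clinical Review Extension: +722 days → 28 April 2033.
Applicant Delay Offset: −43 days → 16 March 2033.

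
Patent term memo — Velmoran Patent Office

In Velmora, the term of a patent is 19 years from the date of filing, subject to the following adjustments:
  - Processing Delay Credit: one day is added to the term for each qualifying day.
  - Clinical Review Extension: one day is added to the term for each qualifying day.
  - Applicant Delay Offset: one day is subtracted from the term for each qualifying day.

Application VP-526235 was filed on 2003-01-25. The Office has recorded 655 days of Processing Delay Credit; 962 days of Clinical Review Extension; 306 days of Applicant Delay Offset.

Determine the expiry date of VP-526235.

Base term: filing date + 19 years → 25 January 2022.
Processing Delay Credit: +655 days → 11 November 2023.
Clinical Review Extension: +962 days → 30 June 2026.
Applicant Delay Offset: −306 days → 28 August 2025.

August 28, 2025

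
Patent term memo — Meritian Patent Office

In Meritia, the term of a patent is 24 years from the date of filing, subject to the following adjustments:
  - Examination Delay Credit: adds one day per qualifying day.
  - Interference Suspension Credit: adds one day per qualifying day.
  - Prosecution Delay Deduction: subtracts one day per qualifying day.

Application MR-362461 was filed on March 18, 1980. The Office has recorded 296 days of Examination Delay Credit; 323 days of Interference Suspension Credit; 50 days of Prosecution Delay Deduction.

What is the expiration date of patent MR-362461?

Base term: filing date + 24 years → 18 March 2004.
Examination Delay Credit: +296 days → 8 January 2005.
Interference Suspension Credit: +323 days → 27 November 2005.
Prosecution Delay Deduction: −50 days → 8 October 2005.

October 8, 2005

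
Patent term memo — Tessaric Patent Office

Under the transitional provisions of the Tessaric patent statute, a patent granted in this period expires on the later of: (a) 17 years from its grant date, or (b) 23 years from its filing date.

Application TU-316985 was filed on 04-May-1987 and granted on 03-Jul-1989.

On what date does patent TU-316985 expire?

May 4, 2010

(a) grant + 17 years → 3 July 2006.
(b) filing + 23 years → 4 May 2010.
Later of the two: 4 May 2010.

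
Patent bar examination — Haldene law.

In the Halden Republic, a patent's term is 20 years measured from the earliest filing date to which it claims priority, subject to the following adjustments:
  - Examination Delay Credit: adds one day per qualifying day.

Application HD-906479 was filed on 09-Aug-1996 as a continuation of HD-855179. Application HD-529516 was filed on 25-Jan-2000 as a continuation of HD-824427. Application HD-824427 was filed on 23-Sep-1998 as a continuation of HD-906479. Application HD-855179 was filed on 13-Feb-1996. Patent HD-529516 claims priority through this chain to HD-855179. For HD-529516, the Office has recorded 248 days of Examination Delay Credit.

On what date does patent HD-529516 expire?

Earliest priority filing: 13 February 1996.
Base term: 13 February 1996 + 20 years → 13 February 2016.
Examination Delay Credit: +248 days → 18 October 2016.

October 18, 2016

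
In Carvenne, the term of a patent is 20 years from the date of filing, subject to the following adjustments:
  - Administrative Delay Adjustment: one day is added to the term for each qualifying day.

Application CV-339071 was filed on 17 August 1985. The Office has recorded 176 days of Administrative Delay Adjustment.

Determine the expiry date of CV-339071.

2006-02-09

Base term: filing date + 20 years → 17 August 2005.
Administrative Delay Adjustment: +176 days → 9 February 2006.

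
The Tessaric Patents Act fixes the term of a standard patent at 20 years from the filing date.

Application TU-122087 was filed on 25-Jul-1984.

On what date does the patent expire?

Filing date + 20 years → 25 July 2004.

2004-07-25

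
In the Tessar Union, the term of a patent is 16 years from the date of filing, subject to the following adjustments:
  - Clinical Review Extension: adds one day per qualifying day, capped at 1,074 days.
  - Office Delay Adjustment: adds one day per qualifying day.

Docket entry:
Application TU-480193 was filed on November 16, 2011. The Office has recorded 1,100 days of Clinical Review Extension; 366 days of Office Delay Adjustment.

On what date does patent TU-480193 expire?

2031-10-26

Base term: filing date + 16 years → 16 November 2027.
Clinical Review Extension: 1100 days claimed exceeds the 1074-day cap, so +1074 days → 25 October 2030.
Office Delay Adjustment: +366 days → 26 October 2031.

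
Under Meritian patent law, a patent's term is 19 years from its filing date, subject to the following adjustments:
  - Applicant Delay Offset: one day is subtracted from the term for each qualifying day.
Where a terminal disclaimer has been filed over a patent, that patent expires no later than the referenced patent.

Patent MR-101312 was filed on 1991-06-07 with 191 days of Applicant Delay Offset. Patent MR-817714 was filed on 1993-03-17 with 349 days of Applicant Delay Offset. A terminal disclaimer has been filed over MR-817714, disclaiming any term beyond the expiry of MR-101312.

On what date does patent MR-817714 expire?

2009-11-28

Natural term of MR-817714:
  Base: filing + 19 years → 17 March 2012.
  Applicant Delay Offset: −349 days → 3 April 2011.
Expiry of referenced patent MR-101312:
  Base: filing + 19 years → 7 June 2010.
  Applicant Delay Offset: −191 days → 28 November 2009.
Terminal disclaimer: MR-817714 expires on the earlier of 3 April 2011 and 28 November 2009.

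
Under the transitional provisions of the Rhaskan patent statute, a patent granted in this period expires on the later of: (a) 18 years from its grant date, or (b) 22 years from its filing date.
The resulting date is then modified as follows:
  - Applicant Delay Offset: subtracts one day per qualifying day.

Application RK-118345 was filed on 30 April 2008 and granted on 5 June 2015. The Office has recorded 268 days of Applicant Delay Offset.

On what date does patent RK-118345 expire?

(a) grant + 18 years → 5 June 2033.
(b) filing + 22 years → 30 April 2030.
Later of the two: 5 June 2033.
Applicant Delay Offset: −268 days → 10 September 2032.

2032-09-10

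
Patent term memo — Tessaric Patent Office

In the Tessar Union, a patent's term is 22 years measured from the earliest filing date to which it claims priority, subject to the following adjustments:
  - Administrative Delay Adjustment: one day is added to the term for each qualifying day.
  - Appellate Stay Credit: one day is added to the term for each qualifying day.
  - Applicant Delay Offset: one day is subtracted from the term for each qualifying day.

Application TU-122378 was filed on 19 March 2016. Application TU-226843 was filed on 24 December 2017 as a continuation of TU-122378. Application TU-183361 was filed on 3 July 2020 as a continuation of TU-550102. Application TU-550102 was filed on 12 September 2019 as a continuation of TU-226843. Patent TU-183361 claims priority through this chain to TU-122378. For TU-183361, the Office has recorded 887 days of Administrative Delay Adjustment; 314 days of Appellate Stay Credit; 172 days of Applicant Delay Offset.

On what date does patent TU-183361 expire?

January 11, 2041

Earliest priority filing: 19 March 2016.
Base term: 19 March 2016 + 22 years → 19 March 2038.
Administrative Delay Adjustment: +887 days → 22 August 2040.
Appellate Stay Credit: +314 days → 2 July 2041.
Applicant Delay Offset: −172 days → 11 January 2041.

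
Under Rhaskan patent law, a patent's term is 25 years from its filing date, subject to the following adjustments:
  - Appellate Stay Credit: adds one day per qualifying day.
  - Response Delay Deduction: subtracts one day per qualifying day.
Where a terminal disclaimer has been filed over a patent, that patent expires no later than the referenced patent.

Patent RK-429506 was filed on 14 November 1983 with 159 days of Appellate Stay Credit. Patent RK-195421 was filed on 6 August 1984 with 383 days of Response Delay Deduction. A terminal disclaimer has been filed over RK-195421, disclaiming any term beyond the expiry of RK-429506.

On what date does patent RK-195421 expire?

Natural term of RK-195421:
  Base: filing + 25 years → 6 August 2009.
  Response Delay Deduction: −383 days → 19 July 2008.
Expiry of referenced patent RK-429506:
  Base: filing + 25 years → 14 November 2008.
  Appellate Stay Credit: +159 days → 22 April 2009.
Terminal disclaimer: RK-195421 expires on the earlier of 19 July 2008 and 22 April 2009.

2008-07-19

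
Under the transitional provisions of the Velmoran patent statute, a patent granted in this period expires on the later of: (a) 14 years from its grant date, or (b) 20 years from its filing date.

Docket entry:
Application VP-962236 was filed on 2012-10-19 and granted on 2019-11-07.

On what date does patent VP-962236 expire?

2033-11-07

(a) grant + 14 years → 7 November 2033.
(b) filing + 20 years → 19 October 2032.
Later of the two: 7 November 2033.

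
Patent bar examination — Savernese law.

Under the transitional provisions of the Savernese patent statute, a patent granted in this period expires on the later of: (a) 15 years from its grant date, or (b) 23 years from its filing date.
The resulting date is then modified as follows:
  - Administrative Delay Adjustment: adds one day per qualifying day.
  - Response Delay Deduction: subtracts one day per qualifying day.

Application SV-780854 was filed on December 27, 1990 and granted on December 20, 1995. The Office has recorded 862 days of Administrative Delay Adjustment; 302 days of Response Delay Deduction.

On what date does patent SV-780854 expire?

July 10, 2015

(a) grant + 15 years → 20 December 2010.
(b) filing + 23 years → 27 December 2013.
Later of the two: 27 December 2013.
Administrative Delay Adjustment: +862 days → 7 May 2016.
Response Delay Deduction: −302 days → 10 July 2015.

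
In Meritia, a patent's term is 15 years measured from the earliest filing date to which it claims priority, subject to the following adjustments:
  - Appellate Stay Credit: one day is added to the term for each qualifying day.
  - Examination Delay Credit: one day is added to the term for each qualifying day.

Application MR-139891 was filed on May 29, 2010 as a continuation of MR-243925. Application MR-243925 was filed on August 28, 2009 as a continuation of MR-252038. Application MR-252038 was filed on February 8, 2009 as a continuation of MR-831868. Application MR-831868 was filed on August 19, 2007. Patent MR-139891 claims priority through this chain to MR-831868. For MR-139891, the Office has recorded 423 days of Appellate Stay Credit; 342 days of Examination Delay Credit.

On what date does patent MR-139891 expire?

Earliest priority filing: 19 August 2007.
Base term: 19 August 2007 + 15 years → 19 August 2022.
Appellate Stay Credit: +423 days → 16 October 2023.
Examination Delay Credit: +342 days → 22 September 2024.

September 22, 2024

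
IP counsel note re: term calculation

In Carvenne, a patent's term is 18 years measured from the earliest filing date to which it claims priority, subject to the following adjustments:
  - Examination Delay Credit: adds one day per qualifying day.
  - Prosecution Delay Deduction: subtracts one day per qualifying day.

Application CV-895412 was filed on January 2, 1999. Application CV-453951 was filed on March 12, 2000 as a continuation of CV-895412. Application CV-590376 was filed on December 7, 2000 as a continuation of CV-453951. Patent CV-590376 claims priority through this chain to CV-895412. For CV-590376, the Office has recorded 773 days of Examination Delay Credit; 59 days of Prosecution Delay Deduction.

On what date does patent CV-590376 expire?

Earliest priority filing: 2 January 1999.
Base term: 2 January 1999 + 18 years → 2 January 2017.
Examination Delay Credit: +773 days → 14 February 2019.
Prosecution Delay Deduction: −59 days → 17 December 2018.

December 17, 2018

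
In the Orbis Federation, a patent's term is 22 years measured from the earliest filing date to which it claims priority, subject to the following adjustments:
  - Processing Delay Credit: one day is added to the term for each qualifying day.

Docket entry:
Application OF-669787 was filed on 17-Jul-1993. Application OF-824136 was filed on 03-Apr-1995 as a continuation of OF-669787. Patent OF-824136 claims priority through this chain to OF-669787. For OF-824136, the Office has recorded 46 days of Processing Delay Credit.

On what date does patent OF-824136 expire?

September 1, 2015

Earliest priority filing: 17 July 1993.
Base term: 17 July 1993 + 22 years → 17 July 2015.
Processing Delay Credit: +46 days → 1 September 2015.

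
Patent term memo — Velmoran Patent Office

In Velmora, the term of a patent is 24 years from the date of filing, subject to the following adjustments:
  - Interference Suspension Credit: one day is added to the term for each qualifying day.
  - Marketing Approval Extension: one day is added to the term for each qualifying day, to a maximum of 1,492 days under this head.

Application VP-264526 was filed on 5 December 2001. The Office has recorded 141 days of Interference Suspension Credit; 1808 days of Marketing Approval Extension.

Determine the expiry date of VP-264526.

Base term: filing date + 24 years → 5 December 2025.
Interference Suspension Credit: +141 days → 25 April 2026.
Marketing Approval Extension: 1808 days claimed exceeds the 1492-day cap, so +1492 days → 26 May 2030.

May 26, 2030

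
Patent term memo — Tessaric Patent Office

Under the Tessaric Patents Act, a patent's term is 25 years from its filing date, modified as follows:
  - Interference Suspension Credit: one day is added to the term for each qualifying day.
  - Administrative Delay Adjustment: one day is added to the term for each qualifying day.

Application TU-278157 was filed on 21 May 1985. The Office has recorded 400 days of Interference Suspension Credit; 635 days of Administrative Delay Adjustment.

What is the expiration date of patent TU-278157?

Base term: filing date + 25 years → 21 May 2010.
Interference Suspension Credit: +400 days → 25 June 2011.
Administrative Delay Adjustment: +635 days → 21 March 2013.

March 21, 2013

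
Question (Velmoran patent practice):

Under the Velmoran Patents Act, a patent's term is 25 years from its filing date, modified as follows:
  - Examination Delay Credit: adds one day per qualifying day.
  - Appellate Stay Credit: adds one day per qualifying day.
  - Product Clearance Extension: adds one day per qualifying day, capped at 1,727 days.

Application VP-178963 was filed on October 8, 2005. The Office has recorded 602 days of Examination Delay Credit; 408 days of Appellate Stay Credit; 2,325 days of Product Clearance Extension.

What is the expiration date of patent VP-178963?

2038-04-06

Base term: filing date + 25 years → 8 October 2030.
Examination Delay Credit: +602 days → 1 June 2032.
Appellate Stay Credit: +408 days → 14 July 2033.
Product Clearance Extension: 2325 days claimed exceeds the 1727-day cap, so +1727 days → 6 April 2038.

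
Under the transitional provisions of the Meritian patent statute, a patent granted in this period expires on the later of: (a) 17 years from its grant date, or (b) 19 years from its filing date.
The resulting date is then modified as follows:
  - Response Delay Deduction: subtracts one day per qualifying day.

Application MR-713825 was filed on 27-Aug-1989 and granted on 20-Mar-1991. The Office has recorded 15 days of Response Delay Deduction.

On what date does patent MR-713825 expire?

(a) grant + 17 years → 20 March 2008.
(b) filing + 19 years → 27 August 2008.
Later of the two: 27 August 2008.
Response Delay Deduction: −15 days → 12 August 2008.

August 12, 2008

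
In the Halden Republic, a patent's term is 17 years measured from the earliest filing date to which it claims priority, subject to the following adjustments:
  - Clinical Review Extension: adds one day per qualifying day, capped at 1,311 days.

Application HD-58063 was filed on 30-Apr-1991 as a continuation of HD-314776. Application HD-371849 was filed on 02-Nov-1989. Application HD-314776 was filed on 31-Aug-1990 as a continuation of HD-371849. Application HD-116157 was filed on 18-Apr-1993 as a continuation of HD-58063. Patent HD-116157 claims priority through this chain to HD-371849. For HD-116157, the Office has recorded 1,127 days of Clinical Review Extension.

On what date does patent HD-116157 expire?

Earliest priority filing: 2 November 1989.
Base term: 2 November 1989 + 17 years → 2 November 2006.
Clinical Review Extension: 1127 days (within the 1311-day cap) → +1127 days → 3 December 2009.

December 3, 2009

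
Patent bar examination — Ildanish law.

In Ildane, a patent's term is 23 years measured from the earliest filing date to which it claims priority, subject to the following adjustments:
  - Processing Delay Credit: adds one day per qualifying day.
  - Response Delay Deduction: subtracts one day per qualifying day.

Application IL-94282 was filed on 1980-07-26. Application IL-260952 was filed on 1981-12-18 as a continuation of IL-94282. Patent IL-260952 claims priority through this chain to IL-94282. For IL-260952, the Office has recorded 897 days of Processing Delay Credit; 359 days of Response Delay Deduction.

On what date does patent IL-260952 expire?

2005-01-14

Earliest priority filing: 26 July 1980.
Base term: 26 July 1980 + 23 years → 26 July 2003.
Processing Delay Credit: +897 days → 8 January 2006.
Response Delay Deduction: −359 days → 14 January 2005.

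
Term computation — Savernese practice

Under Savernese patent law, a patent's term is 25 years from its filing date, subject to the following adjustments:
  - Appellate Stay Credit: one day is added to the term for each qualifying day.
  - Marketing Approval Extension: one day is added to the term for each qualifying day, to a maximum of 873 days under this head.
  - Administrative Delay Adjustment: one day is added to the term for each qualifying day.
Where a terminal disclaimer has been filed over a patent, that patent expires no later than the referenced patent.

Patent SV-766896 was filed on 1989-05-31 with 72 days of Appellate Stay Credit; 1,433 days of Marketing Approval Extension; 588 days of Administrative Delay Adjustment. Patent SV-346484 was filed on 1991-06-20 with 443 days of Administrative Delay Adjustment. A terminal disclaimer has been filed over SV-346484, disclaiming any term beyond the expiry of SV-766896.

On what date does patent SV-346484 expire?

2017-09-06

Natural term of SV-346484:
  Base: filing + 25 years → 20 June 2016.
  Administrative Delay Adjustment: +443 days → 6 September 2017.
Expiry of referenced patent SV-766896:
  Base: filing + 25 years → 31 May 2014.
  Appellate Stay Credit: +72 days → 11 August 2014.
  Marketing Approval Extension: 1433 days claimed exceeds the 873-day cap, so +873 days → 31 December 2016.
  Administrative Delay Adjustment: +588 days → 11 August 2018.
Terminal disclaimer: SV-346484 expires on the earlier of 6 September 2017 and 11 August 2018.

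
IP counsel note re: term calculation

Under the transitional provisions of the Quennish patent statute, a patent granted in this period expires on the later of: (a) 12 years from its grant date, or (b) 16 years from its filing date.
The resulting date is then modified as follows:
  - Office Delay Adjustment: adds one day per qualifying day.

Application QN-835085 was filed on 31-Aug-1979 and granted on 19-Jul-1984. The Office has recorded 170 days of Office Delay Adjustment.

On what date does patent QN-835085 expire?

(a) grant + 12 years → 19 July 1996.
(b) filing + 16 years → 31 August 1995.
Later of the two: 19 July 1996.
Office Delay Adjustment: +170 days → 5 January 1997.

1997-01-05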